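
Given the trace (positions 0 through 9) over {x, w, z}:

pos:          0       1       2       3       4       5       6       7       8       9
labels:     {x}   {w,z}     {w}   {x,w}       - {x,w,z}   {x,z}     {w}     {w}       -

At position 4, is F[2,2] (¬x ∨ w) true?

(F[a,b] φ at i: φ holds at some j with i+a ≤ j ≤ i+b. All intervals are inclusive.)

Does not hold

Check (¬x ∨ w) at each j in [6,6]:
  j=6: false
No position in the window satisfies it → formula fails.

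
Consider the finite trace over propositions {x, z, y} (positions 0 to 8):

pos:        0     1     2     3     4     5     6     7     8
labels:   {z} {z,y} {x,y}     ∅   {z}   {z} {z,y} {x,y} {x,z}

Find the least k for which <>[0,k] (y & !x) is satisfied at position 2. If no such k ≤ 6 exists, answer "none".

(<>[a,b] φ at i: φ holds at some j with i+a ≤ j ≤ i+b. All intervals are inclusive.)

4

Scan j = 2,3,… for (y & !x):
  j=2: fails
  j=3: fails
  j=4: fails
  j=5: fails
  j=6: holds
First hit at j=6, so smallest k = 6-2 = 4.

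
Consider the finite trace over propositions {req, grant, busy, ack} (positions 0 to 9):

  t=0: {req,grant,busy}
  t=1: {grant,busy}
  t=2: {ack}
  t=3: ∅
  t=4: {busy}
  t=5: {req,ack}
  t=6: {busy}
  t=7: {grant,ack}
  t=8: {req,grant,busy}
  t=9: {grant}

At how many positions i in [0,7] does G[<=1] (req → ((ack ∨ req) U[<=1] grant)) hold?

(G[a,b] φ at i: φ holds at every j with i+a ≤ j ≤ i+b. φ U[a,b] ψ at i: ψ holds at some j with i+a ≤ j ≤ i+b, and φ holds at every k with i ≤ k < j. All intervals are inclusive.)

Evaluate at each i in [0,7]:
  i=0: ✓ (all of [0,1])
  i=1: ✓ (all of [1,2])
  i=2: ✓ (all of [2,3])
  i=3: ✓ (all of [3,4])
  i=4: ✗ (fails at j=5)
  i=5: ✗ (fails at j=5)
  i=6: ✓ (all of [6,7])
  i=7: ✓ (all of [7,8])
Positions where it holds: {0, 1, 2, 3, 6, 7} → 6.

6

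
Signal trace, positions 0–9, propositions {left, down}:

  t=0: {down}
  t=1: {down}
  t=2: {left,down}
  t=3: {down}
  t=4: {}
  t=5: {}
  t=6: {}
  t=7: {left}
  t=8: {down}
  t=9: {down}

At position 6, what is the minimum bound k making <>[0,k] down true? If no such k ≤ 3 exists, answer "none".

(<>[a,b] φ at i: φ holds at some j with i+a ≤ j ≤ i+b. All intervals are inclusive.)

2

Scan j = 6,7,… for down:
  j=6: fails
  j=7: fails
  j=8: holds
First hit at j=8, so smallest k = 8-6 = 2.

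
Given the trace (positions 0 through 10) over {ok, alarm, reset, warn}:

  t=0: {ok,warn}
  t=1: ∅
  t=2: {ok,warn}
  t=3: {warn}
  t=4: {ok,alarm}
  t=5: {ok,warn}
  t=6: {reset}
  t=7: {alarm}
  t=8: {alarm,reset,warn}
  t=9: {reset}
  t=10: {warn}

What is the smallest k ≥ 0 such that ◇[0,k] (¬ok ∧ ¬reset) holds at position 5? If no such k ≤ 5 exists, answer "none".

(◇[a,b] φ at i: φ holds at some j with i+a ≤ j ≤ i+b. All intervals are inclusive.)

Scan j = 5,6,… for (¬ok ∧ ¬reset):
  j=5: fails
  j=6: fails
  j=7: holds
First hit at j=7, so smallest k = 7-5 = 2.

2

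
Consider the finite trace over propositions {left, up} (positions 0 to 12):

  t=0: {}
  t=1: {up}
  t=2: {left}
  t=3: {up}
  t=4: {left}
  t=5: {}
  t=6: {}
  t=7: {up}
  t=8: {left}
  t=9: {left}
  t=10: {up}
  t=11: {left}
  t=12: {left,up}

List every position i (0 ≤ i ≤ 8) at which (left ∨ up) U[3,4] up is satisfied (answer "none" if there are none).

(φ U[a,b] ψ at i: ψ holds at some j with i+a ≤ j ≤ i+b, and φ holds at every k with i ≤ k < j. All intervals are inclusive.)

Evaluate at each i in [0,8]:
  i=0: ✗ (lhs fails at k=0 before rhs at j=3)
  i=1: ✗ (no rhs in [4,5])
  i=2: ✗ (no rhs in [5,6])
  i=3: ✗ (lhs fails at k=5 before rhs at j=7)
  i=4: ✗ (lhs fails at k=5 before rhs at j=7)
  i=5: ✗ (no rhs in [8,9])
  i=6: ✗ (lhs fails at k=6 before rhs at j=10)
  i=7: ✓ (rhs at j=10; lhs holds on [7,9])
  i=8: ✓ (rhs at j=12; lhs holds on [8,11])

7, 8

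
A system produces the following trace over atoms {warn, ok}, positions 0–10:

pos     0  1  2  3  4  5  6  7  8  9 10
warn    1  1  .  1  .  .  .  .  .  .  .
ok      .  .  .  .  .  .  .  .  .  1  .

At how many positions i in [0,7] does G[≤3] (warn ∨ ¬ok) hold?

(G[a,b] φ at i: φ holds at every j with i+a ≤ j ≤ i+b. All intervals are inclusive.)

6

Evaluate at each i in [0,7]:
  i=0: ✓ (all of [0,3])
  i=1: ✓ (all of [1,4])
  i=2: ✓ (all of [2,5])
  i=3: ✓ (all of [3,6])
  i=4: ✓ (all of [4,7])
  i=5: ✓ (all of [5,8])
  i=6: ✗ (fails at j=9)
  i=7: ✗ (fails at j=9)
Positions where it holds: {0, 1, 2, 3, 4, 5} → 6.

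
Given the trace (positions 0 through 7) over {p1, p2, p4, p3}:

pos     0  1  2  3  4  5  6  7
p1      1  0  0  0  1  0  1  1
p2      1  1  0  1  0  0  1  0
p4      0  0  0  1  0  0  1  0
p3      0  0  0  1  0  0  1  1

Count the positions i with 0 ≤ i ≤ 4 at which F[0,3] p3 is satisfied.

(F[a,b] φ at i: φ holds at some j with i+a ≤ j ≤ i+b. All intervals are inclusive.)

Evaluate at each i in [0,4]:
  i=0: ✓ (witness j=3)
  i=1: ✓ (witness j=3)
  i=2: ✓ (witness j=3)
  i=3: ✓ (witness j=3)
  i=4: ✓ (witness j=6)
Positions where it holds: {0, 1, 2, 3, 4} → 5.

5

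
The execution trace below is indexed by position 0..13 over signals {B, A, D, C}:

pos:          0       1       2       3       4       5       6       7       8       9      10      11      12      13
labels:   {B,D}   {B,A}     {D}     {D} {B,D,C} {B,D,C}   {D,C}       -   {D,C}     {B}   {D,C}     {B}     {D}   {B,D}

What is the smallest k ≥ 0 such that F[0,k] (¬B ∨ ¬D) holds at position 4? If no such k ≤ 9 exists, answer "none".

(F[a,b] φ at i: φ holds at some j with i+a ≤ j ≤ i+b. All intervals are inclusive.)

2

Scan j = 4,5,… for (¬B ∨ ¬D):
  j=4: fails
  j=5: fails
  j=6: holds
First hit at j=6, so smallest k = 6-4 = 2.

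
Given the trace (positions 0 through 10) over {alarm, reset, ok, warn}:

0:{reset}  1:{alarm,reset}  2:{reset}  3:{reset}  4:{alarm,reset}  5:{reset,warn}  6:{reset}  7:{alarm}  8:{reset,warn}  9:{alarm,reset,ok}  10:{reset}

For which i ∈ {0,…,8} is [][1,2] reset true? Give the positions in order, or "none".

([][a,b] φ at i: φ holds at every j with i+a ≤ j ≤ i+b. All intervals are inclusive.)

Evaluate at each i in [0,8]:
  i=0: ✓ (all of [1,2])
  i=1: ✓ (all of [2,3])
  i=2: ✓ (all of [3,4])
  i=3: ✓ (all of [4,5])
  i=4: ✓ (all of [5,6])
  i=5: ✗ (fails at j=7)
  i=6: ✗ (fails at j=7)
  i=7: ✓ (all of [8,9])
  i=8: ✓ (all of [9,10])

0, 1, 2, 3, 4, 7, 8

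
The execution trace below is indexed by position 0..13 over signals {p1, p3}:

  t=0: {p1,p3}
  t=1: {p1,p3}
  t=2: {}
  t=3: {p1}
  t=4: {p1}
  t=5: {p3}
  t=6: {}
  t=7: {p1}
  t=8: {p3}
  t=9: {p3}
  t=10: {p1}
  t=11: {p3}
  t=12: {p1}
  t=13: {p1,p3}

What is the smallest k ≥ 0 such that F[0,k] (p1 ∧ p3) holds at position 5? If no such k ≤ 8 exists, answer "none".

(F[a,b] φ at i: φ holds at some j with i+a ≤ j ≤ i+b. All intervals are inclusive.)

Scan j = 5,6,… for (p1 ∧ p3):
  j=5: fails
  j=6: fails
  j=7: fails
  j=8: fails
  j=9: fails
  j=10: fails
  j=11: fails
  j=12: fails
  j=13: holds
First hit at j=13, so smallest k = 13-5 = 8.

8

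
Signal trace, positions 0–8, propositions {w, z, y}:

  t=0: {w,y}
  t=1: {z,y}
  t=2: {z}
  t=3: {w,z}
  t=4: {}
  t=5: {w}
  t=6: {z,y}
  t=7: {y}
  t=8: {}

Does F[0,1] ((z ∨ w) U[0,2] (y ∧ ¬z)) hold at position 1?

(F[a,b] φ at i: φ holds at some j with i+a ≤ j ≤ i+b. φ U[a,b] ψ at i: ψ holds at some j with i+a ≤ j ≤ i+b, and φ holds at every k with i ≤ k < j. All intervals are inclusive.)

No

Check ((z ∨ w) U[0,2] (y ∧ ¬z)) at each j in [1,2]:
  j=1: fails
  j=2: fails
No position in the window satisfies it → formula fails.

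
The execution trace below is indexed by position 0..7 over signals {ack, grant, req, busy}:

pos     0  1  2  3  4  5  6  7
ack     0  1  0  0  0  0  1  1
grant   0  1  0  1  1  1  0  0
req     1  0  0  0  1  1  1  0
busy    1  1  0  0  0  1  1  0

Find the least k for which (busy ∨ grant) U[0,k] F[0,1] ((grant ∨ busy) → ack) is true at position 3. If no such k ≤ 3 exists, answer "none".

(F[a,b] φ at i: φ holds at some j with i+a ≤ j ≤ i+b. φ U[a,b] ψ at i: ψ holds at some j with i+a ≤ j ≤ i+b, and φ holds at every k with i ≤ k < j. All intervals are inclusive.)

2

Need earliest j ≥ 3 with F[0,1] ((grant ∨ busy) → ack), and (busy ∨ grant) at every k in [3,j-1].
  j=3: rhs fails.
  j=4: rhs fails.
  j=5: rhs holds; lhs holds on [3,4]. k = 2.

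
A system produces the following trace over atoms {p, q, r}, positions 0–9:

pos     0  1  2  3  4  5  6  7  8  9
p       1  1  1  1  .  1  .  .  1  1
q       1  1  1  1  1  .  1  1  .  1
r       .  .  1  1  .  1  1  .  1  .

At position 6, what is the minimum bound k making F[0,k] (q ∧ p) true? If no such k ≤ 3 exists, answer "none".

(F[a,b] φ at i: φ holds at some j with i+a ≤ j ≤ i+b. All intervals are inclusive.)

Scan j = 6,7,… for (q ∧ p):
  j=6: fails
  j=7: fails
  j=8: fails
  j=9: holds
First hit at j=9, so smallest k = 9-6 = 3.

3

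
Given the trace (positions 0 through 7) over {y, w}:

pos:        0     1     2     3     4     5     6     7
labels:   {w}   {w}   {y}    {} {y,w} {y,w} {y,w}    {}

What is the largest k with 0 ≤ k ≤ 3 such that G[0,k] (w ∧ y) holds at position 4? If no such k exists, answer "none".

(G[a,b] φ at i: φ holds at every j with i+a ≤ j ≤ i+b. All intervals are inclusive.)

(w ∧ y) must hold from j=4 onward; find where it first fails.
  j=4: holds
  j=5: holds
  j=6: holds
  j=7: fails
Holds on [4,6], so largest k = 2.

2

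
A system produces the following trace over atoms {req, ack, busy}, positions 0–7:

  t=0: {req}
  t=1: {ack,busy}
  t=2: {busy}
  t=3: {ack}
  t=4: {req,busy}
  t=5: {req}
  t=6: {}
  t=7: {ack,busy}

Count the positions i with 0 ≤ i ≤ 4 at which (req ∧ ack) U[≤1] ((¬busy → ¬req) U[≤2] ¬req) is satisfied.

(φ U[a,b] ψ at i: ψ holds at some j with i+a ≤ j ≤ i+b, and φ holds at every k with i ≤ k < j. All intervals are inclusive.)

3

Evaluate at each i in [0,4]:
  i=0: ✗ (lhs fails at k=0 before rhs at j=1)
  i=1: ✓ (rhs at j=1)
  i=2: ✓ (rhs at j=2)
  i=3: ✓ (rhs at j=3)
  i=4: ✗ (no rhs in [4,5])
Positions where it holds: {1, 2, 3} → 3.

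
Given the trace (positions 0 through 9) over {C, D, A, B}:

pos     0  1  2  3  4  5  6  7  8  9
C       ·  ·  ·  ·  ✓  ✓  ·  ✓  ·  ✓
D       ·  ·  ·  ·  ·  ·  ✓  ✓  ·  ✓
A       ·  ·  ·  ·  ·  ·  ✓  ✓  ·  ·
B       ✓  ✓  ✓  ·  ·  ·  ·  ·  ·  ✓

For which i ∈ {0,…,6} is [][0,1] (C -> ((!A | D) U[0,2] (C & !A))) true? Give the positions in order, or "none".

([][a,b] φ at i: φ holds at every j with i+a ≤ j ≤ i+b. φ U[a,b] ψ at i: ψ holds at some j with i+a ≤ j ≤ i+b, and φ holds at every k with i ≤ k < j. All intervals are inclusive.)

Evaluate at each i in [0,6]:
  i=0: ✓ (all of [0,1])
  i=1: ✓ (all of [1,2])
  i=2: ✓ (all of [2,3])
  i=3: ✓ (all of [3,4])
  i=4: ✓ (all of [4,5])
  i=5: ✓ (all of [5,6])
  i=6: ✓ (all of [6,7])

0, 1, 2, 3, 4, 5, 6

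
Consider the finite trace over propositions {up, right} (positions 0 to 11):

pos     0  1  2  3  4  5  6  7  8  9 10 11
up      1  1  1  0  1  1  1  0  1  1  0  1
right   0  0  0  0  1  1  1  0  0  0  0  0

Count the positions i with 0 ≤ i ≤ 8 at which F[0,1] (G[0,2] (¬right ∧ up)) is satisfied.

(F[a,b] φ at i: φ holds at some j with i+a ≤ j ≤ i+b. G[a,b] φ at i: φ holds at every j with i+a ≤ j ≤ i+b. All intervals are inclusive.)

1

Evaluate at each i in [0,8]:
  i=0: ✓ (witness j=0)
  i=1: ✗ (none in [1,2])
  i=2: ✗ (none in [2,3])
  i=3: ✗ (none in [3,4])
  i=4: ✗ (none in [4,5])
  i=5: ✗ (none in [5,6])
  i=6: ✗ (none in [6,7])
  i=7: ✗ (none in [7,8])
  i=8: ✗ (none in [8,9])
Positions where it holds: {0} → 1.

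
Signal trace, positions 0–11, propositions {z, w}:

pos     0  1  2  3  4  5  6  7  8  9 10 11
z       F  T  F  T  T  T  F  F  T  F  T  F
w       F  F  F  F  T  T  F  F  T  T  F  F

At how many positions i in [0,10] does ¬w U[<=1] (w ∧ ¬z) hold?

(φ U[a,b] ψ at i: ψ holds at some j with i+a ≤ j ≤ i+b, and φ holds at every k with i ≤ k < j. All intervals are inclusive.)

Evaluate at each i in [0,10]:
  i=0: ✗ (no rhs in [0,1])
  i=1: ✗ (no rhs in [1,2])
  i=2: ✗ (no rhs in [2,3])
  i=3: ✗ (no rhs in [3,4])
  i=4: ✗ (no rhs in [4,5])
  i=5: ✗ (no rhs in [5,6])
  i=6: ✗ (no rhs in [6,7])
  i=7: ✗ (no rhs in [7,8])
  i=8: ✗ (lhs fails at k=8 before rhs at j=9)
  i=9: ✓ (rhs at j=9)
  i=10: ✗ (no rhs in [10,11])
Positions where it holds: {9} → 1.

1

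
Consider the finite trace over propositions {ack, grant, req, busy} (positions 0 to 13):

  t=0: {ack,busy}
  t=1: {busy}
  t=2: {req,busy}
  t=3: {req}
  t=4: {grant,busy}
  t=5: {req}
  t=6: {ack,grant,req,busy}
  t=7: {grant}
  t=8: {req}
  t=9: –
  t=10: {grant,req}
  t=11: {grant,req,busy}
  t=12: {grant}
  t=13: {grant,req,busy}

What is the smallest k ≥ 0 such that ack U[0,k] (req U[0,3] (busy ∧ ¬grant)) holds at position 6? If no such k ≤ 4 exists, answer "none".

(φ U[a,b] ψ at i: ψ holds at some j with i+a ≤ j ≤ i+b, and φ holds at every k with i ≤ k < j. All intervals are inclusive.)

Need earliest j ≥ 6 with (req U[0,3] (busy ∧ ¬grant)), and ack at every k in [6,j-1].
  j=6: rhs fails.
  j=7: rhs fails.
  j=8: rhs fails.
  j=9: rhs fails.
  j=10: rhs fails.
No witness within the range → none.

none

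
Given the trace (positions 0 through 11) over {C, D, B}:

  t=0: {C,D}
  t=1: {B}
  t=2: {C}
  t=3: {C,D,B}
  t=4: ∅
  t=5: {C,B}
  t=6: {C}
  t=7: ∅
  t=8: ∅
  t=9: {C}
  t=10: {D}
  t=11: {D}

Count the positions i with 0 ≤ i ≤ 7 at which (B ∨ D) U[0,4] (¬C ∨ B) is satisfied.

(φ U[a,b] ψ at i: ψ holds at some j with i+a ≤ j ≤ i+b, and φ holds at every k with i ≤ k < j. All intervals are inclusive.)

6

Evaluate at each i in [0,7]:
  i=0: ✓ (rhs at j=1; lhs holds on [0,0])
  i=1: ✓ (rhs at j=1)
  i=2: ✗ (lhs fails at k=2 before rhs at j=3)
  i=3: ✓ (rhs at j=3)
  i=4: ✓ (rhs at j=4)
  i=5: ✓ (rhs at j=5)
  i=6: ✗ (lhs fails at k=6 before rhs at j=7)
  i=7: ✓ (rhs at j=7)
Positions where it holds: {0, 1, 3, 4, 5, 7} → 6.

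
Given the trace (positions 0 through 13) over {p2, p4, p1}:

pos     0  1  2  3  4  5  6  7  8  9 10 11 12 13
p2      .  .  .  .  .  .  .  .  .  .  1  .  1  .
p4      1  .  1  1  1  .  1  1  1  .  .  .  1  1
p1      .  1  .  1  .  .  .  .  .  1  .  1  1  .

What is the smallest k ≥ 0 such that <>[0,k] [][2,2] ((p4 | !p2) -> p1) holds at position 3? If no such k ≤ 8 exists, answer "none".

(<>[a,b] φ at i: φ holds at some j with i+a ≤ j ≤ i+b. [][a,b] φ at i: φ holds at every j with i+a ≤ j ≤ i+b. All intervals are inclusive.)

Scan j = 3,4,… for [][2,2] ((p4 | !p2) -> p1):
  j=3: fails
  j=4: fails
  j=5: fails
  j=6: fails
  j=7: holds
First hit at j=7, so smallest k = 7-3 = 4.

4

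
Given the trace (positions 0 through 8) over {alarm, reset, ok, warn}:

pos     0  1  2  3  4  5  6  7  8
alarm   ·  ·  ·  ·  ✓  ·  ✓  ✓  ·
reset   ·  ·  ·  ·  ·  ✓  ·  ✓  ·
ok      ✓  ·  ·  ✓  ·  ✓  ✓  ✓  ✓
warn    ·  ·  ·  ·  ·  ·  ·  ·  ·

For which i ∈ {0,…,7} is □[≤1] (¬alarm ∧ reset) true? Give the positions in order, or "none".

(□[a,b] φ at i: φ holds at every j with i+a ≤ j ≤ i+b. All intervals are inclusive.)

none

Evaluate at each i in [0,7]:
  i=0: ✗ (fails at j=0)
  i=1: ✗ (fails at j=1)
  i=2: ✗ (fails at j=2)
  i=3: ✗ (fails at j=3)
  i=4: ✗ (fails at j=4)
  i=5: ✗ (fails at j=6)
  i=6: ✗ (fails at j=6)
  i=7: ✗ (fails at j=7)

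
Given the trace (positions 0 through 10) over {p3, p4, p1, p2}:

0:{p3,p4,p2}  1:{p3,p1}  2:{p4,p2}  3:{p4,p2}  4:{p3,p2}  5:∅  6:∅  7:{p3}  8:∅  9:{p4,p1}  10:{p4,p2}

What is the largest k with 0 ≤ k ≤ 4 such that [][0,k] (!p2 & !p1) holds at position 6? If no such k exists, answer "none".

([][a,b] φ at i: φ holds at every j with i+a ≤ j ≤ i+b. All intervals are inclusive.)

(!p2 & !p1) must hold from j=6 onward; find where it first fails.
  j=6: holds
  j=7: holds
  j=8: holds
  j=9: fails
Holds on [6,8], so largest k = 2.

2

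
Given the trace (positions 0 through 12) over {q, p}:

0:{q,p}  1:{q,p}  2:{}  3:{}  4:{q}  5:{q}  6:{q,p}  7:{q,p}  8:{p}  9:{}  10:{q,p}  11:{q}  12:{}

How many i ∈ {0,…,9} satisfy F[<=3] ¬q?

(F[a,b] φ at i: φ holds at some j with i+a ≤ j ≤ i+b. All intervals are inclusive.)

9

Evaluate at each i in [0,9]:
  i=0: ✓ (witness j=2)
  i=1: ✓ (witness j=2)
  i=2: ✓ (witness j=2)
  i=3: ✓ (witness j=3)
  i=4: ✗ (none in [4,7])
  i=5: ✓ (witness j=8)
  i=6: ✓ (witness j=8)
  i=7: ✓ (witness j=8)
  i=8: ✓ (witness j=8)
  i=9: ✓ (witness j=9)
Positions where it holds: {0, 1, 2, 3, 5, 6, 7, 8, 9} → 9.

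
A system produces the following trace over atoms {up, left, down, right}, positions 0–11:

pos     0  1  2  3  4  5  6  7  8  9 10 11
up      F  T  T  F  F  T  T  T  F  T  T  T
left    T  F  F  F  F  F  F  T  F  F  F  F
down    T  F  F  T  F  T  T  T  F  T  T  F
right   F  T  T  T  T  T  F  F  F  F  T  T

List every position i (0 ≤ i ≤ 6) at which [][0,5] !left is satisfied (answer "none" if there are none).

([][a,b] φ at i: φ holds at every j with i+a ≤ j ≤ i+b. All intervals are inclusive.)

1

Evaluate at each i in [0,6]:
  i=0: ✗ (fails at j=0)
  i=1: ✓ (all of [1,6])
  i=2: ✗ (fails at j=7)
  i=3: ✗ (fails at j=7)
  i=4: ✗ (fails at j=7)
  i=5: ✗ (fails at j=7)
  i=6: ✗ (fails at j=7)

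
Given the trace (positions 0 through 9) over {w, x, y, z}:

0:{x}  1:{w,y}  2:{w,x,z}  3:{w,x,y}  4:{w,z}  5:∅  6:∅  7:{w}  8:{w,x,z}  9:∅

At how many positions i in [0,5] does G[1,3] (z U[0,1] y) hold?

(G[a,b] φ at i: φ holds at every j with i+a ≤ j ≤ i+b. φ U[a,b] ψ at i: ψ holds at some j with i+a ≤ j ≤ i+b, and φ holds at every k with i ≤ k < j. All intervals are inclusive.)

1

Evaluate at each i in [0,5]:
  i=0: ✓ (all of [1,3])
  i=1: ✗ (fails at j=4)
  i=2: ✗ (fails at j=4)
  i=3: ✗ (fails at j=4)
  i=4: ✗ (fails at j=5)
  i=5: ✗ (fails at j=6)
Positions where it holds: {0} → 1.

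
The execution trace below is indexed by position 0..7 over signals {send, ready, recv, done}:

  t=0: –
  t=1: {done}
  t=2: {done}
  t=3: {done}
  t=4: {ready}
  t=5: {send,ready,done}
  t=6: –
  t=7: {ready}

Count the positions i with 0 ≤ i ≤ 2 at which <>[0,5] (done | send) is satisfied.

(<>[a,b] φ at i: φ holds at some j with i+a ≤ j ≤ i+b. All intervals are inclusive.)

Evaluate at each i in [0,2]:
  i=0: ✓ (witness j=1)
  i=1: ✓ (witness j=1)
  i=2: ✓ (witness j=2)
Positions where it holds: {0, 1, 2} → 3.

3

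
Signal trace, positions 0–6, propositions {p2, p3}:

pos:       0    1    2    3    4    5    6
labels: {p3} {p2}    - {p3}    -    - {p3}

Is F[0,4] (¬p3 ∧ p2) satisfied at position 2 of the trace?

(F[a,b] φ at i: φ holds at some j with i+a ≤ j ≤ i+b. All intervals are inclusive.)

Check (¬p3 ∧ p2) at each j in [2,6]:
  j=2: false
  j=3: false
  j=4: false
  j=5: false
  j=6: false
No position in the window satisfies it → formula fails.

False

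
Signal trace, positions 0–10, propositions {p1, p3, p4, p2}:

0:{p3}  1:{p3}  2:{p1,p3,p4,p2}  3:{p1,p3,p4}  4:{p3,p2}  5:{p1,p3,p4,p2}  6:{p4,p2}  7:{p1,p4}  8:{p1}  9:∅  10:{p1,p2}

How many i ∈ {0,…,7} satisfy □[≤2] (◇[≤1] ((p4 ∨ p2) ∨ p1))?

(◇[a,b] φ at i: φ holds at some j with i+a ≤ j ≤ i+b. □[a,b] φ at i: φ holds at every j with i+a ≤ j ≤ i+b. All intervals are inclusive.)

7

Evaluate at each i in [0,7]:
  i=0: ✗ (fails at j=0)
  i=1: ✓ (all of [1,3])
  i=2: ✓ (all of [2,4])
  i=3: ✓ (all of [3,5])
  i=4: ✓ (all of [4,6])
  i=5: ✓ (all of [5,7])
  i=6: ✓ (all of [6,8])
  i=7: ✓ (all of [7,9])
Positions where it holds: {1, 2, 3, 4, 5, 6, 7} → 7.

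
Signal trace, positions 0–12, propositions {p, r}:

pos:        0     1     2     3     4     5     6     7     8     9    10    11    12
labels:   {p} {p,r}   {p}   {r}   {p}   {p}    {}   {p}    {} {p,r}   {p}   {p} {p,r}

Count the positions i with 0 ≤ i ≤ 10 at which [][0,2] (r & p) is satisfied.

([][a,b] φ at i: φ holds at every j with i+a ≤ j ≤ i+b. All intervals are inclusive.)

0

Evaluate at each i in [0,10]:
  i=0: ✗ (fails at j=0)
  i=1: ✗ (fails at j=2)
  i=2: ✗ (fails at j=2)
  i=3: ✗ (fails at j=3)
  i=4: ✗ (fails at j=4)
  i=5: ✗ (fails at j=5)
  i=6: ✗ (fails at j=6)
  i=7: ✗ (fails at j=7)
  i=8: ✗ (fails at j=8)
  i=9: ✗ (fails at j=10)
  i=10: ✗ (fails at j=10)
Positions where it holds: {} → 0.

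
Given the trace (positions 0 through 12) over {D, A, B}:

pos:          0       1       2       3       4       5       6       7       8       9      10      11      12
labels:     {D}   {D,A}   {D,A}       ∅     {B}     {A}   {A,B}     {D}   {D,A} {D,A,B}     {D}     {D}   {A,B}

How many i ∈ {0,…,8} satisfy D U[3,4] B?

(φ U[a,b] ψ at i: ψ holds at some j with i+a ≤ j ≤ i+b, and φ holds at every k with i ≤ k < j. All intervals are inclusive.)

Evaluate at each i in [0,8]:
  i=0: ✗ (lhs fails at k=3 before rhs at j=4)
  i=1: ✗ (lhs fails at k=3 before rhs at j=4)
  i=2: ✗ (lhs fails at k=3 before rhs at j=6)
  i=3: ✗ (lhs fails at k=3 before rhs at j=6)
  i=4: ✗ (no rhs in [7,8])
  i=5: ✗ (lhs fails at k=5 before rhs at j=9)
  i=6: ✗ (lhs fails at k=6 before rhs at j=9)
  i=7: ✗ (no rhs in [10,11])
  i=8: ✓ (rhs at j=12; lhs holds on [8,11])
Positions where it holds: {8} → 1.

1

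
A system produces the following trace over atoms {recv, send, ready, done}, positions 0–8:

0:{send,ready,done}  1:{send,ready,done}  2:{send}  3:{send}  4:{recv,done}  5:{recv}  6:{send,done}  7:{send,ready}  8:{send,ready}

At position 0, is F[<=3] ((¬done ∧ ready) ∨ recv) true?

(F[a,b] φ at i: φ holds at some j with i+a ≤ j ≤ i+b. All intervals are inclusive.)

Check ((¬done ∧ ready) ∨ recv) at each j in [0,3]:
  j=0: false
  j=1: false
  j=2: false
  j=3: false
No position in the window satisfies it → formula fails.

False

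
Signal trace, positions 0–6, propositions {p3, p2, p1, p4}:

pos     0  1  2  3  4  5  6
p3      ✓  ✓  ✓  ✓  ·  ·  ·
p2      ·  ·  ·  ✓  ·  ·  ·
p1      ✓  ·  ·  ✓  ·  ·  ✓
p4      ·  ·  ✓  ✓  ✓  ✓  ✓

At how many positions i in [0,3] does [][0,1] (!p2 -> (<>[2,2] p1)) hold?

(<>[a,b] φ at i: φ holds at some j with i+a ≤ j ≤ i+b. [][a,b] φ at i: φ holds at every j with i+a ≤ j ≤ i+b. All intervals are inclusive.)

1

Evaluate at each i in [0,3]:
  i=0: ✗ (fails at j=0)
  i=1: ✗ (fails at j=2)
  i=2: ✗ (fails at j=2)
  i=3: ✓ (all of [3,4])
Positions where it holds: {3} → 1.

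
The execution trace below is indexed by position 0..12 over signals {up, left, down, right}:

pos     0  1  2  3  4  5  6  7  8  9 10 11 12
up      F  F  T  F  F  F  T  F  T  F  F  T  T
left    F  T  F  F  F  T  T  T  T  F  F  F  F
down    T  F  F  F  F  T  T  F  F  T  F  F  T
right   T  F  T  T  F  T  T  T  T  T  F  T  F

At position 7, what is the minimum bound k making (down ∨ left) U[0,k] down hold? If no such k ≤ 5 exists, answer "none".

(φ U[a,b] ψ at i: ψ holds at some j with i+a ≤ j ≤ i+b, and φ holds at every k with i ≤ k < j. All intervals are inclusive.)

2

Need earliest j ≥ 7 with down, and (down ∨ left) at every k in [7,j-1].
  j=7: rhs fails.
  j=8: rhs fails.
  j=9: rhs holds; lhs holds on [7,8]. k = 2.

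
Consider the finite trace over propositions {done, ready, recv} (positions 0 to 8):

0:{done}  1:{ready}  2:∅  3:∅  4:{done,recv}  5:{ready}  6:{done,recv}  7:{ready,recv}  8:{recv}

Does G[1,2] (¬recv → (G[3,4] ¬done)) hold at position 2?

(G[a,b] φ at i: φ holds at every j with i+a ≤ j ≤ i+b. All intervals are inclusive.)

Check (¬recv → (G[3,4] ¬done)) at every j in [3,4]:
  j=3: antecedent true; consequent fails at 6 → ✗
  j=4: antecedent false → ✓
Fails at j=3 → formula fails.

Does not hold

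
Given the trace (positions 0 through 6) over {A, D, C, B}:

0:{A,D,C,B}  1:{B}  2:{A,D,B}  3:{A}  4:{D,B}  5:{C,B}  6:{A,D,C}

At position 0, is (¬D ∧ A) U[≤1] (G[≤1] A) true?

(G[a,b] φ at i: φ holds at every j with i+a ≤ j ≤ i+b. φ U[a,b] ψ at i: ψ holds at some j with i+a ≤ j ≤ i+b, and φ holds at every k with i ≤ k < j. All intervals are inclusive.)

No

Need some j in [0,1] with G[≤1] A, and (¬D ∧ A) at every k in [0,j-1].
  j=0: G[≤1] A — fails at 1.
  j=1: G[≤1] A — fails at 1.
No j in the window works → until fails.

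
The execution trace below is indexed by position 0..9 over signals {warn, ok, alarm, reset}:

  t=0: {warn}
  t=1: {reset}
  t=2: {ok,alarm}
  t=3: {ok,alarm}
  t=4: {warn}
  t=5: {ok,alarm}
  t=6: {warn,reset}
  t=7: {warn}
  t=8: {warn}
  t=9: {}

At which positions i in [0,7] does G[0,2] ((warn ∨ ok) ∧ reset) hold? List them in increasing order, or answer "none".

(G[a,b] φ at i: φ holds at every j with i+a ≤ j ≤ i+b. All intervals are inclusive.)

Evaluate at each i in [0,7]:
  i=0: ✗ (fails at j=0)
  i=1: ✗ (fails at j=1)
  i=2: ✗ (fails at j=2)
  i=3: ✗ (fails at j=3)
  i=4: ✗ (fails at j=4)
  i=5: ✗ (fails at j=5)
  i=6: ✗ (fails at j=7)
  i=7: ✗ (fails at j=7)

none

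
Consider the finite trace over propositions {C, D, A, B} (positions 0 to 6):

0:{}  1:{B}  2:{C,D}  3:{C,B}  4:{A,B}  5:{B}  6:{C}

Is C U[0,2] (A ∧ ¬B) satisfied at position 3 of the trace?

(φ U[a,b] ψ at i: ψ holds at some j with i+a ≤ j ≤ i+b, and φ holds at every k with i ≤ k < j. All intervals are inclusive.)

False

Need some j in [3,5] with (A ∧ ¬B), and C at every k in [3,j-1].
  j=3: (A ∧ ¬B) false.
  j=4: (A ∧ ¬B) false.
  j=5: (A ∧ ¬B) false.
No j in the window works → until fails.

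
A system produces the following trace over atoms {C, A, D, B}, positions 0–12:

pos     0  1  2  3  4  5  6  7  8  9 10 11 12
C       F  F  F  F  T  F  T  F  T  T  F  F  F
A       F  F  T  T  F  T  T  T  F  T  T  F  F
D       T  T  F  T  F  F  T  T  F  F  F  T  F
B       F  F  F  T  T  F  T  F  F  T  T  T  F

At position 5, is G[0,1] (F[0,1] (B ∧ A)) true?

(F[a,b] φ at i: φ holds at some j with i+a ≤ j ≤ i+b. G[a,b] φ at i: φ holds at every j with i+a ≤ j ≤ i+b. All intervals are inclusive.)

Check F[0,1] (B ∧ A) at every j in [5,6]:
  j=5: holds (witness at 6)
  j=6: holds (witness at 6)
All positions satisfy it → formula holds.

Holds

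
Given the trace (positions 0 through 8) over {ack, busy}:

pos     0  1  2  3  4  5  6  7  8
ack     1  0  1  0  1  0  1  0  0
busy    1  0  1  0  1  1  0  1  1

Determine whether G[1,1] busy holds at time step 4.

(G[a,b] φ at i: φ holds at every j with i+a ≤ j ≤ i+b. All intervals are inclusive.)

True

Check busy at every j in [5,5]:
  j=5: true
All positions satisfy it → formula holds.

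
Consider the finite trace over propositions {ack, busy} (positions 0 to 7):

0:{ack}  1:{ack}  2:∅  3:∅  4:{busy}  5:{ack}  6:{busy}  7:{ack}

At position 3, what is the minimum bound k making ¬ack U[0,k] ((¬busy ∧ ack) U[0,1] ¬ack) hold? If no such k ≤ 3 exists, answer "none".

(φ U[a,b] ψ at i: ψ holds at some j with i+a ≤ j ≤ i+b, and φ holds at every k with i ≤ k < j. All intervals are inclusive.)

Need earliest j ≥ 3 with ((¬busy ∧ ack) U[0,1] ¬ack), and ¬ack at every k in [3,j-1].
  j=3: rhs holds (empty prefix). k = 0.

0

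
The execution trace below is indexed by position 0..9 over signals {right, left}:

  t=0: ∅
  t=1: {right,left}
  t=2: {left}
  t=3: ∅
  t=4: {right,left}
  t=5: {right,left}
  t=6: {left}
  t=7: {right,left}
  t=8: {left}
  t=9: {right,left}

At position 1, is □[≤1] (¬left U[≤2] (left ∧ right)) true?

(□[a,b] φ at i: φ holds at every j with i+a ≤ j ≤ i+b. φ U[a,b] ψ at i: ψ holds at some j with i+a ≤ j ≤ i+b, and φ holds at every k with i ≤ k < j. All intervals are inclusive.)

Does not hold

Check (¬left U[≤2] (left ∧ right)) at every j in [1,2]:
  j=1: holds
  j=2: fails
Fails at j=2 → formula fails.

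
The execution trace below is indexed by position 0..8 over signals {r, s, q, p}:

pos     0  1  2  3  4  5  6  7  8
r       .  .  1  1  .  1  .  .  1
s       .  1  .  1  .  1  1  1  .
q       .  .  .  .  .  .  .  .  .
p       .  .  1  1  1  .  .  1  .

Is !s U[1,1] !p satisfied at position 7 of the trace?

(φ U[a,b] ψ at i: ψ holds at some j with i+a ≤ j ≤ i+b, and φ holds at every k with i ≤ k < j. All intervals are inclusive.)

No

Need some j in [8,8] with !p, and !s at every k in [7,j-1].
  j=8: !p holds, but !s fails at k=7 → not this j.
No j in the window works → until fails.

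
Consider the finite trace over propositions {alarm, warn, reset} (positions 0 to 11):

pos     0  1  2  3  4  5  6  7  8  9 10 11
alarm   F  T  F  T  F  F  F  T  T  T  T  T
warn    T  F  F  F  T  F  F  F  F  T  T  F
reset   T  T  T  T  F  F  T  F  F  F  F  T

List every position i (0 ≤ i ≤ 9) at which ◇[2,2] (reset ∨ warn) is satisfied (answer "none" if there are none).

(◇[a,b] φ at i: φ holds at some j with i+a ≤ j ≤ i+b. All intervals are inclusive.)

Evaluate at each i in [0,9]:
  i=0: ✓ (witness j=2)
  i=1: ✓ (witness j=3)
  i=2: ✓ (witness j=4)
  i=3: ✗ (none in [5,5])
  i=4: ✓ (witness j=6)
  i=5: ✗ (none in [7,7])
  i=6: ✗ (none in [8,8])
  i=7: ✓ (witness j=9)
  i=8: ✓ (witness j=10)
  i=9: ✓ (witness j=11)

0, 1, 2, 4, 7, 8, 9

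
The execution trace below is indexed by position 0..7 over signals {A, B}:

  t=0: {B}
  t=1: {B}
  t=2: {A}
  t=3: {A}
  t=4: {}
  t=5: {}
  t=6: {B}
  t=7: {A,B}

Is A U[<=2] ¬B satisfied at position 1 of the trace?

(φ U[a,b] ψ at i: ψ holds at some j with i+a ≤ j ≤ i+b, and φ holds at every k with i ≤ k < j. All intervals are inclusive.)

Does not hold

Need some j in [1,3] with ¬B, and A at every k in [1,j-1].
  j=1: ¬B false.
  j=2: ¬B holds, but A fails at k=1 → not this j.
  j=3: ¬B holds, but A fails at k=1 → not this j.
No j in the window works → until fails.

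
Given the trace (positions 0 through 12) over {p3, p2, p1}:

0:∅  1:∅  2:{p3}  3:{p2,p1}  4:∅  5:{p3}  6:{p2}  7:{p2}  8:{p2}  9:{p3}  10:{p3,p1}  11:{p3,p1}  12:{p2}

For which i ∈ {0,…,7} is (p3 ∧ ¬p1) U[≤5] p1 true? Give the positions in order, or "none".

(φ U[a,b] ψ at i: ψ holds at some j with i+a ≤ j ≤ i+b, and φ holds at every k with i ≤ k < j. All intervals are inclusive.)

2, 3

Evaluate at each i in [0,7]:
  i=0: ✗ (lhs fails at k=0 before rhs at j=3)
  i=1: ✗ (lhs fails at k=1 before rhs at j=3)
  i=2: ✓ (rhs at j=3; lhs holds on [2,2])
  i=3: ✓ (rhs at j=3)
  i=4: ✗ (no rhs in [4,9])
  i=5: ✗ (lhs fails at k=6 before rhs at j=10)
  i=6: ✗ (lhs fails at k=6 before rhs at j=10)
  i=7: ✗ (lhs fails at k=7 before rhs at j=10)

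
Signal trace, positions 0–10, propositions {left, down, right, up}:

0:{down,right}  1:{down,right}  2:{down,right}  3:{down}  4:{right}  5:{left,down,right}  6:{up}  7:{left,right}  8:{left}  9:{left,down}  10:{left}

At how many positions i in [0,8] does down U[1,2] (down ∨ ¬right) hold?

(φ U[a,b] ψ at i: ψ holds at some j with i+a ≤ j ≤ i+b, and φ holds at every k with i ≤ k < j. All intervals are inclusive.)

4

Evaluate at each i in [0,8]:
  i=0: ✓ (rhs at j=1; lhs holds on [0,0])
  i=1: ✓ (rhs at j=2; lhs holds on [1,1])
  i=2: ✓ (rhs at j=3; lhs holds on [2,2])
  i=3: ✗ (lhs fails at k=4 before rhs at j=5)
  i=4: ✗ (lhs fails at k=4 before rhs at j=5)
  i=5: ✓ (rhs at j=6; lhs holds on [5,5])
  i=6: ✗ (lhs fails at k=6 before rhs at j=8)
  i=7: ✗ (lhs fails at k=7 before rhs at j=8)
  i=8: ✗ (lhs fails at k=8 before rhs at j=9)
Positions where it holds: {0, 1, 2, 5} → 4.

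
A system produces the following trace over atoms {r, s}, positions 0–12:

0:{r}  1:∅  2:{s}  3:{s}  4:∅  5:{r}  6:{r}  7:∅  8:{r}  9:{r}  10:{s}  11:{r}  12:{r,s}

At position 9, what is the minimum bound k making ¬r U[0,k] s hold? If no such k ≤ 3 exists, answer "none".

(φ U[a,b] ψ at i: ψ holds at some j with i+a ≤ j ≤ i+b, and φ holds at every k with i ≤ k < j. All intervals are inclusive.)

Need earliest j ≥ 9 with s, and ¬r at every k in [9,j-1].
  j=9: rhs fails.
  j=10: rhs holds but lhs fails at k=9.
  j=11: rhs fails.
  j=12: rhs holds but lhs fails at k=9.
No witness within the range → none.

none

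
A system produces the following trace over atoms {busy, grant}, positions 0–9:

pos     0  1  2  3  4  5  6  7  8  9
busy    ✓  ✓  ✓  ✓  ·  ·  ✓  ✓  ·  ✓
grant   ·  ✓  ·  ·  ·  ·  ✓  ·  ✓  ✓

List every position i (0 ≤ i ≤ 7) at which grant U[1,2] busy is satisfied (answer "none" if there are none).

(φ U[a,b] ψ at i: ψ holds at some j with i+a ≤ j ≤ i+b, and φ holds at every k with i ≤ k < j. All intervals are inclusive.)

1, 6

Evaluate at each i in [0,7]:
  i=0: ✗ (lhs fails at k=0 before rhs at j=1)
  i=1: ✓ (rhs at j=2; lhs holds on [1,1])
  i=2: ✗ (lhs fails at k=2 before rhs at j=3)
  i=3: ✗ (no rhs in [4,5])
  i=4: ✗ (lhs fails at k=4 before rhs at j=6)
  i=5: ✗ (lhs fails at k=5 before rhs at j=6)
  i=6: ✓ (rhs at j=7; lhs holds on [6,6])
  i=7: ✗ (lhs fails at k=7 before rhs at j=9)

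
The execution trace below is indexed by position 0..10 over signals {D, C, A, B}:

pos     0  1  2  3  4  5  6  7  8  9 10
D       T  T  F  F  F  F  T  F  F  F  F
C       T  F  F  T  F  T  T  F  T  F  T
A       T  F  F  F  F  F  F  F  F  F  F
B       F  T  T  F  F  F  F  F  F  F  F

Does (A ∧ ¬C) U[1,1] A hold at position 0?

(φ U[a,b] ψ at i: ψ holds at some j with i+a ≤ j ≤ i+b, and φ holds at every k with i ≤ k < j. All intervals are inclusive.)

Need some j in [1,1] with A, and (A ∧ ¬C) at every k in [0,j-1].
  j=1: A false.
No j in the window works → until fails.

False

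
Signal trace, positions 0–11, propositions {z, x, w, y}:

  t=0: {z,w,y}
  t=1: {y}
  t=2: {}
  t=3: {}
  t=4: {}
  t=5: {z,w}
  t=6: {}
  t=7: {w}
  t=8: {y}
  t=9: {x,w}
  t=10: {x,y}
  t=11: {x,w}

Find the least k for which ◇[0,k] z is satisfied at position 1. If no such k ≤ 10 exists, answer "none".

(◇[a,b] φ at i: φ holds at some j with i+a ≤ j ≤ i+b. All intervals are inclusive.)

4

Scan j = 1,2,… for z:
  j=1: fails
  j=2: fails
  j=3: fails
  j=4: fails
  j=5: holds
First hit at j=5, so smallest k = 5-1 = 4.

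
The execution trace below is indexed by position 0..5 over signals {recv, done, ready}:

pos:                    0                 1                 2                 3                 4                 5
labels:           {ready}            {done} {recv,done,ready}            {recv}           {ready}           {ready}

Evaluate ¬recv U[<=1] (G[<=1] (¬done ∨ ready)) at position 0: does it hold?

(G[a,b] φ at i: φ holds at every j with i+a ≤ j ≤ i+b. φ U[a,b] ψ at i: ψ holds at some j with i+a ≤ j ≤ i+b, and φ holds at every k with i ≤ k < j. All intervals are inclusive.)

False

Need some j in [0,1] with G[<=1] (¬done ∨ ready), and ¬recv at every k in [0,j-1].
  j=0: G[<=1] (¬done ∨ ready) — fails at 1.
  j=1: G[<=1] (¬done ∨ ready) — fails at 1.
No j in the window works → until fails.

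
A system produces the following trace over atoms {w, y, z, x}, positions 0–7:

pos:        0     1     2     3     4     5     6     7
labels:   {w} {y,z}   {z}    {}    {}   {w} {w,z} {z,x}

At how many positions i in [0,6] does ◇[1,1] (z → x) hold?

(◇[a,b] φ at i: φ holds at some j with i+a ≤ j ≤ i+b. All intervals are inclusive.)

4

Evaluate at each i in [0,6]:
  i=0: ✗ (none in [1,1])
  i=1: ✗ (none in [2,2])
  i=2: ✓ (witness j=3)
  i=3: ✓ (witness j=4)
  i=4: ✓ (witness j=5)
  i=5: ✗ (none in [6,6])
  i=6: ✓ (witness j=7)
Positions where it holds: {2, 3, 4, 6} → 4.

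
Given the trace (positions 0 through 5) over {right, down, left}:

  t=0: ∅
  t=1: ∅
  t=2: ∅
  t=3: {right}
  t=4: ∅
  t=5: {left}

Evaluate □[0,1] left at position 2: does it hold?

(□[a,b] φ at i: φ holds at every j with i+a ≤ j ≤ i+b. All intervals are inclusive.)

Does not hold

Check left at every j in [2,3]:
  j=2: false
  j=3: false
Fails at j=2 → formula fails.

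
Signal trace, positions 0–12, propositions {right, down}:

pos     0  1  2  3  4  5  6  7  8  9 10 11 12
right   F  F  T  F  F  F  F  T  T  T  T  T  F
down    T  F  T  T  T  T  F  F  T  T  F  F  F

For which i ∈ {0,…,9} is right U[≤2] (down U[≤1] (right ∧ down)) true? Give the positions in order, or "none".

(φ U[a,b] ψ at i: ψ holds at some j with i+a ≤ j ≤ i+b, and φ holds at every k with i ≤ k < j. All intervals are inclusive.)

Evaluate at each i in [0,9]:
  i=0: ✗ (lhs fails at k=0 before rhs at j=2)
  i=1: ✗ (lhs fails at k=1 before rhs at j=2)
  i=2: ✓ (rhs at j=2)
  i=3: ✗ (no rhs in [3,5])
  i=4: ✗ (no rhs in [4,6])
  i=5: ✗ (no rhs in [5,7])
  i=6: ✗ (lhs fails at k=6 before rhs at j=8)
  i=7: ✓ (rhs at j=8; lhs holds on [7,7])
  i=8: ✓ (rhs at j=8)
  i=9: ✓ (rhs at j=9)

2, 7, 8, 9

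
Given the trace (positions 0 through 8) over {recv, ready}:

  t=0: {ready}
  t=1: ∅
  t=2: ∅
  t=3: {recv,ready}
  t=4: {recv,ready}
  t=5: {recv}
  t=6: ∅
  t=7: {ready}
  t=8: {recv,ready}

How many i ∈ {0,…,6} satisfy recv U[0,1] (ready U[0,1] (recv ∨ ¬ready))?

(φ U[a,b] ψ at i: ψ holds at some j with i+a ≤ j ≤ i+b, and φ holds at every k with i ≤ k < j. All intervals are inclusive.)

7

Evaluate at each i in [0,6]:
  i=0: ✓ (rhs at j=0)
  i=1: ✓ (rhs at j=1)
  i=2: ✓ (rhs at j=2)
  i=3: ✓ (rhs at j=3)
  i=4: ✓ (rhs at j=4)
  i=5: ✓ (rhs at j=5)
  i=6: ✓ (rhs at j=6)
Positions where it holds: {0, 1, 2, 3, 4, 5, 6} → 7.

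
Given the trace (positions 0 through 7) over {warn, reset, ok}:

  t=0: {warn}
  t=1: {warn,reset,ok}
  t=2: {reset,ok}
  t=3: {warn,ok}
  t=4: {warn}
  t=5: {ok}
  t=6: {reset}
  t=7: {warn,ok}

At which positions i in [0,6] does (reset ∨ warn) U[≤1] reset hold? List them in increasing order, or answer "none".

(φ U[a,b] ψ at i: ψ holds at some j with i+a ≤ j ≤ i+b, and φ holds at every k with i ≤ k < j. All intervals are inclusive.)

Evaluate at each i in [0,6]:
  i=0: ✓ (rhs at j=1; lhs holds on [0,0])
  i=1: ✓ (rhs at j=1)
  i=2: ✓ (rhs at j=2)
  i=3: ✗ (no rhs in [3,4])
  i=4: ✗ (no rhs in [4,5])
  i=5: ✗ (lhs fails at k=5 before rhs at j=6)
  i=6: ✓ (rhs at j=6)

0, 1, 2, 6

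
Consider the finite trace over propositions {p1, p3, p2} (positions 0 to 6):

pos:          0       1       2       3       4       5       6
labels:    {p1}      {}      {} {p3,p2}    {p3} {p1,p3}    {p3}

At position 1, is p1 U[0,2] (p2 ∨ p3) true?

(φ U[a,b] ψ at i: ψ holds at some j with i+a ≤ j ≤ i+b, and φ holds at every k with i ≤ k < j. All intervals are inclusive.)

No

Need some j in [1,3] with (p2 ∨ p3), and p1 at every k in [1,j-1].
  j=1: (p2 ∨ p3) false.
  j=2: (p2 ∨ p3) false.
  j=3: (p2 ∨ p3) holds, but p1 fails at k=1 → not this j.
No j in the window works → until fails.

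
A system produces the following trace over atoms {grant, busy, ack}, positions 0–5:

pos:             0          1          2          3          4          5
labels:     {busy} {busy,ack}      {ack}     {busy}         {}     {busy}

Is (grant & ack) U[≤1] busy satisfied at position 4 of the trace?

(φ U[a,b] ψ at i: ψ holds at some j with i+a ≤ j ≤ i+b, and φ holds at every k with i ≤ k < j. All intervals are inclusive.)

Does not hold

Need some j in [4,5] with busy, and (grant & ack) at every k in [4,j-1].
  j=4: busy false.
  j=5: busy holds, but (grant & ack) fails at k=4 → not this j.
No j in the window works → until fails.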